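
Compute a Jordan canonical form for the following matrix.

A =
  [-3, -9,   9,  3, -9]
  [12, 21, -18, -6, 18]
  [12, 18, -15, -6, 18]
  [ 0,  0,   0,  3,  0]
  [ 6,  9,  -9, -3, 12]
J_1(3) ⊕ J_1(3) ⊕ J_1(3) ⊕ J_1(3) ⊕ J_1(6)

The characteristic polynomial is
  det(x·I − A) = x^5 - 18*x^4 + 126*x^3 - 432*x^2 + 729*x - 486 = (x - 6)*(x - 3)^4

Eigenvalues and multiplicities (the geometric multiplicity of λ is n − rank(A − λI), which equals the number of Jordan blocks for λ):
  λ = 3: algebraic multiplicity = 4, geometric multiplicity = 4
  λ = 6: algebraic multiplicity = 1, geometric multiplicity = 1

Determining the block sizes for each eigenvalue:
  λ = 3: gm = am = 4, so every block has size 1 → block sizes [1, 1, 1, 1]
  λ = 6: one block (gm = 1), so the single block has size am = 1 → block sizes [1]

Assembling the blocks gives a Jordan form
J =
  [3, 0, 0, 0, 0]
  [0, 3, 0, 0, 0]
  [0, 0, 3, 0, 0]
  [0, 0, 0, 3, 0]
  [0, 0, 0, 0, 6]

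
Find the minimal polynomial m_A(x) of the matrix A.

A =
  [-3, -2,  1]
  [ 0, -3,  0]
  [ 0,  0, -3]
x^2 + 6*x + 9

The characteristic polynomial is χ_A(x) = (x + 3)^3, so the eigenvalues are known. The minimal polynomial is
  m_A(x) = Π_λ (x − λ)^{k_λ}
where k_λ is the size of the *largest* Jordan block for λ (equivalently, the smallest k with (A − λI)^k v = 0 for every generalised eigenvector v of λ).

  λ = -3: largest Jordan block has size 2, contributing (x + 3)^2

So m_A(x) = (x + 3)^2 = x^2 + 6*x + 9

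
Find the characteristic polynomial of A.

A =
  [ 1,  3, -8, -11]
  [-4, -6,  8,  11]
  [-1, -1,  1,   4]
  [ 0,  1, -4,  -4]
x^4 + 8*x^3 + 22*x^2 + 24*x + 9

Expanding det(x·I − A) (e.g. by cofactor expansion or by noting that A is similar to its Jordan form J, which has the same characteristic polynomial as A) gives
  χ_A(x) = x^4 + 8*x^3 + 22*x^2 + 24*x + 9
which factors as (x + 1)^2*(x + 3)^2. The eigenvalues (with algebraic multiplicities) are λ = -3 with multiplicity 2, λ = -1 with multiplicity 2.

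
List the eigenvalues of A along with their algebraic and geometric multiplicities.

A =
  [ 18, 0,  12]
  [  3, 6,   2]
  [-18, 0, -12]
λ = 0: alg = 1, geom = 1; λ = 6: alg = 2, geom = 1

Step 1 — factor the characteristic polynomial to read off the algebraic multiplicities:
  χ_A(x) = x*(x - 6)^2

Step 2 — compute geometric multiplicities via the rank-nullity identity g(λ) = n − rank(A − λI):
  rank(A − (0)·I) = 2, so dim ker(A − (0)·I) = n − 2 = 1
  rank(A − (6)·I) = 2, so dim ker(A − (6)·I) = n − 2 = 1

Summary:
  λ = 0: algebraic multiplicity = 1, geometric multiplicity = 1
  λ = 6: algebraic multiplicity = 2, geometric multiplicity = 1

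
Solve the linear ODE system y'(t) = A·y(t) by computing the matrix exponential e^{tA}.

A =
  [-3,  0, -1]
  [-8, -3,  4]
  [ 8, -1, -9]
e^{tA} =
  [-2*t^2*exp(-5*t) + 2*t*exp(-5*t) + exp(-5*t), t^2*exp(-5*t)/2, t^2*exp(-5*t) - t*exp(-5*t)]
  [-8*t*exp(-5*t), 2*t*exp(-5*t) + exp(-5*t), 4*t*exp(-5*t)]
  [-4*t^2*exp(-5*t) + 8*t*exp(-5*t), t^2*exp(-5*t) - t*exp(-5*t), 2*t^2*exp(-5*t) - 4*t*exp(-5*t) + exp(-5*t)]

Strategy: write A = P · J · P⁻¹ where J is a Jordan canonical form, so e^{tA} = P · e^{tJ} · P⁻¹, and e^{tJ} can be computed block-by-block.

A has Jordan form
J =
  [-5,  1,  0]
  [ 0, -5,  1]
  [ 0,  0, -5]
(up to reordering of blocks).

Per-block formulas:
  For a 3×3 Jordan block J_3(-5): exp(t · J_3(-5)) = e^(-5t)·(I + t·N + (t^2/2)·N^2), where N is the 3×3 nilpotent shift.

After assembling e^{tJ} and conjugating by P, we get:

e^{tA} =
  [-2*t^2*exp(-5*t) + 2*t*exp(-5*t) + exp(-5*t), t^2*exp(-5*t)/2, t^2*exp(-5*t) - t*exp(-5*t)]
  [-8*t*exp(-5*t), 2*t*exp(-5*t) + exp(-5*t), 4*t*exp(-5*t)]
  [-4*t^2*exp(-5*t) + 8*t*exp(-5*t), t^2*exp(-5*t) - t*exp(-5*t), 2*t^2*exp(-5*t) - 4*t*exp(-5*t) + exp(-5*t)]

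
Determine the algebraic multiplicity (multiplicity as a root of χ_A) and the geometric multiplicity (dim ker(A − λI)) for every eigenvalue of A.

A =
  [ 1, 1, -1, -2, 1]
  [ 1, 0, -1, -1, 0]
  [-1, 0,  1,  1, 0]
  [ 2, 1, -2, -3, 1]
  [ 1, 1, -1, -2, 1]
λ = 0: alg = 5, geom = 3

Step 1 — factor the characteristic polynomial to read off the algebraic multiplicities:
  χ_A(x) = x^5

Step 2 — compute geometric multiplicities via the rank-nullity identity g(λ) = n − rank(A − λI):
  rank(A − (0)·I) = 2, so dim ker(A − (0)·I) = n − 2 = 3

Summary:
  λ = 0: algebraic multiplicity = 5, geometric multiplicity = 3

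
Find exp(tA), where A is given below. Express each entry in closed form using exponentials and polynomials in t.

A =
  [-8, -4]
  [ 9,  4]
e^{tA} =
  [-6*t*exp(-2*t) + exp(-2*t), -4*t*exp(-2*t)]
  [9*t*exp(-2*t), 6*t*exp(-2*t) + exp(-2*t)]

Strategy: write A = P · J · P⁻¹ where J is a Jordan canonical form, so e^{tA} = P · e^{tJ} · P⁻¹, and e^{tJ} can be computed block-by-block.

A has Jordan form
J =
  [-2,  1]
  [ 0, -2]
(up to reordering of blocks).

Per-block formulas:
  For a 2×2 Jordan block J_2(-2): exp(t · J_2(-2)) = e^(-2t)·(I + t·N), where N is the 2×2 nilpotent shift.

After assembling e^{tJ} and conjugating by P, we get:

e^{tA} =
  [-6*t*exp(-2*t) + exp(-2*t), -4*t*exp(-2*t)]
  [9*t*exp(-2*t), 6*t*exp(-2*t) + exp(-2*t)]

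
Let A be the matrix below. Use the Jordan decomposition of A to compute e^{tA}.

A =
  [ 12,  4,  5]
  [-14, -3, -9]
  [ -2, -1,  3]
e^{tA} =
  [-t^2*exp(4*t) + 8*t*exp(4*t) + exp(4*t), -t^2*exp(4*t)/2 + 4*t*exp(4*t), -t^2*exp(4*t)/2 + 5*t*exp(4*t)]
  [2*t^2*exp(4*t) - 14*t*exp(4*t), t^2*exp(4*t) - 7*t*exp(4*t) + exp(4*t), t^2*exp(4*t) - 9*t*exp(4*t)]
  [-2*t*exp(4*t), -t*exp(4*t), -t*exp(4*t) + exp(4*t)]

Strategy: write A = P · J · P⁻¹ where J is a Jordan canonical form, so e^{tA} = P · e^{tJ} · P⁻¹, and e^{tJ} can be computed block-by-block.

A has Jordan form
J =
  [4, 1, 0]
  [0, 4, 1]
  [0, 0, 4]
(up to reordering of blocks).

Per-block formulas:
  For a 3×3 Jordan block J_3(4): exp(t · J_3(4)) = e^(4t)·(I + t·N + (t^2/2)·N^2), where N is the 3×3 nilpotent shift.

After assembling e^{tJ} and conjugating by P, we get:

e^{tA} =
  [-t^2*exp(4*t) + 8*t*exp(4*t) + exp(4*t), -t^2*exp(4*t)/2 + 4*t*exp(4*t), -t^2*exp(4*t)/2 + 5*t*exp(4*t)]
  [2*t^2*exp(4*t) - 14*t*exp(4*t), t^2*exp(4*t) - 7*t*exp(4*t) + exp(4*t), t^2*exp(4*t) - 9*t*exp(4*t)]
  [-2*t*exp(4*t), -t*exp(4*t), -t*exp(4*t) + exp(4*t)]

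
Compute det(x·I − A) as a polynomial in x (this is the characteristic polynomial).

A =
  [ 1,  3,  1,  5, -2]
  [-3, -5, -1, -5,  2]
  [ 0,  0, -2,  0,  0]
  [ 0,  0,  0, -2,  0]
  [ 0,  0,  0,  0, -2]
x^5 + 10*x^4 + 40*x^3 + 80*x^2 + 80*x + 32

Expanding det(x·I − A) (e.g. by cofactor expansion or by noting that A is similar to its Jordan form J, which has the same characteristic polynomial as A) gives
  χ_A(x) = x^5 + 10*x^4 + 40*x^3 + 80*x^2 + 80*x + 32
which factors as (x + 2)^5. The eigenvalues (with algebraic multiplicities) are λ = -2 with multiplicity 5.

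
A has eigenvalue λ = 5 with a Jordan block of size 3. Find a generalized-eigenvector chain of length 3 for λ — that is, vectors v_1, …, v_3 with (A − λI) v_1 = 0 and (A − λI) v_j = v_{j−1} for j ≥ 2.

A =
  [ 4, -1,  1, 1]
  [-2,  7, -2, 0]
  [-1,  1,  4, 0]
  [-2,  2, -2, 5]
A Jordan chain for λ = 5 of length 3:
v_1 = (2, 4, 2, 4)ᵀ
v_2 = (-1, 2, 1, 2)ᵀ
v_3 = (0, 1, 0, 0)ᵀ

Let N = A − (5)·I. We want v_3 with N^3 v_3 = 0 but N^2 v_3 ≠ 0; then v_{j-1} := N · v_j for j = 3, …, 2.

Pick v_3 = (0, 1, 0, 0)ᵀ.
Then v_2 = N · v_3 = (-1, 2, 1, 2)ᵀ.
Then v_1 = N · v_2 = (2, 4, 2, 4)ᵀ.

Sanity check: (A − (5)·I) v_1 = (0, 0, 0, 0)ᵀ = 0. ✓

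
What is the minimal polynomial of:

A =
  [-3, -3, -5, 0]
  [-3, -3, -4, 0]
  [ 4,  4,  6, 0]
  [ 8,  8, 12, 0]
x^3

The characteristic polynomial is χ_A(x) = x^4, so the eigenvalues are known. The minimal polynomial is
  m_A(x) = Π_λ (x − λ)^{k_λ}
where k_λ is the size of the *largest* Jordan block for λ (equivalently, the smallest k with (A − λI)^k v = 0 for every generalised eigenvector v of λ).

  λ = 0: largest Jordan block has size 3, contributing (x − 0)^3

So m_A(x) = x^3 = x^3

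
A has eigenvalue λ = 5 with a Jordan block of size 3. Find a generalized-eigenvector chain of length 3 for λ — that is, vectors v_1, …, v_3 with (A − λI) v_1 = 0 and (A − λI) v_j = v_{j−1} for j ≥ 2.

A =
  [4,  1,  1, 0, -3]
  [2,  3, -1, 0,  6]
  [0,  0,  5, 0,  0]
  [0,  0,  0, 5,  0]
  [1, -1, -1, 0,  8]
A Jordan chain for λ = 5 of length 3:
v_1 = (1, -2, 0, 0, -1)ᵀ
v_2 = (1, -1, 0, 0, -1)ᵀ
v_3 = (0, 0, 1, 0, 0)ᵀ

Let N = A − (5)·I. We want v_3 with N^3 v_3 = 0 but N^2 v_3 ≠ 0; then v_{j-1} := N · v_j for j = 3, …, 2.

Pick v_3 = (0, 0, 1, 0, 0)ᵀ.
Then v_2 = N · v_3 = (1, -1, 0, 0, -1)ᵀ.
Then v_1 = N · v_2 = (1, -2, 0, 0, -1)ᵀ.

Sanity check: (A − (5)·I) v_1 = (0, 0, 0, 0, 0)ᵀ = 0. ✓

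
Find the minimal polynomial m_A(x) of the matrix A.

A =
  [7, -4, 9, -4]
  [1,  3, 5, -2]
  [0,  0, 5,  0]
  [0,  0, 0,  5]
x^3 - 15*x^2 + 75*x - 125

The characteristic polynomial is χ_A(x) = (x - 5)^4, so the eigenvalues are known. The minimal polynomial is
  m_A(x) = Π_λ (x − λ)^{k_λ}
where k_λ is the size of the *largest* Jordan block for λ (equivalently, the smallest k with (A − λI)^k v = 0 for every generalised eigenvector v of λ).

  λ = 5: largest Jordan block has size 3, contributing (x − 5)^3

So m_A(x) = (x - 5)^3 = x^3 - 15*x^2 + 75*x - 125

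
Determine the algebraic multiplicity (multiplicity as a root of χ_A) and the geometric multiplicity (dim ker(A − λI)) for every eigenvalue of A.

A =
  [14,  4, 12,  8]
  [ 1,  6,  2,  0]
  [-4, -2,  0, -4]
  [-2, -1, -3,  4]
λ = 6: alg = 4, geom = 2

Step 1 — factor the characteristic polynomial to read off the algebraic multiplicities:
  χ_A(x) = (x - 6)^4

Step 2 — compute geometric multiplicities via the rank-nullity identity g(λ) = n − rank(A − λI):
  rank(A − (6)·I) = 2, so dim ker(A − (6)·I) = n − 2 = 2

Summary:
  λ = 6: algebraic multiplicity = 4, geometric multiplicity = 2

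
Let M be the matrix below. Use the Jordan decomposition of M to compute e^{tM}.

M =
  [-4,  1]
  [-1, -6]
e^{tM} =
  [t*exp(-5*t) + exp(-5*t), t*exp(-5*t)]
  [-t*exp(-5*t), -t*exp(-5*t) + exp(-5*t)]

Strategy: write M = P · J · P⁻¹ where J is a Jordan canonical form, so e^{tM} = P · e^{tJ} · P⁻¹, and e^{tJ} can be computed block-by-block.

M has Jordan form
J =
  [-5,  1]
  [ 0, -5]
(up to reordering of blocks).

Per-block formulas:
  For a 2×2 Jordan block J_2(-5): exp(t · J_2(-5)) = e^(-5t)·(I + t·N), where N is the 2×2 nilpotent shift.

After assembling e^{tJ} and conjugating by P, we get:

e^{tM} =
  [t*exp(-5*t) + exp(-5*t), t*exp(-5*t)]
  [-t*exp(-5*t), -t*exp(-5*t) + exp(-5*t)]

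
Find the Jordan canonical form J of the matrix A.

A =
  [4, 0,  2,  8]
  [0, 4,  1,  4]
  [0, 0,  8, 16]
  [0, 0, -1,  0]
J_2(4) ⊕ J_1(4) ⊕ J_1(4)

The characteristic polynomial is
  det(x·I − A) = x^4 - 16*x^3 + 96*x^2 - 256*x + 256 = (x - 4)^4

Eigenvalues and multiplicities (the geometric multiplicity of λ is n − rank(A − λI), which equals the number of Jordan blocks for λ):
  λ = 4: algebraic multiplicity = 4, geometric multiplicity = 3

Determining the block sizes for each eigenvalue:
  λ = 4: 3 blocks summing to 4 forces exactly one block of size 2 and the rest size 1 → block sizes [2, 1, 1]

Assembling the blocks gives a Jordan form
J =
  [4, 1, 0, 0]
  [0, 4, 0, 0]
  [0, 0, 4, 0]
  [0, 0, 0, 4]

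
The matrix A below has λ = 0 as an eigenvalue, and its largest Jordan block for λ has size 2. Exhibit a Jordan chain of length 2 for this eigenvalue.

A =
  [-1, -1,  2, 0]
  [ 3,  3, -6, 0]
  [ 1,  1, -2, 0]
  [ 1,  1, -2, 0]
A Jordan chain for λ = 0 of length 2:
v_1 = (-1, 3, 1, 1)ᵀ
v_2 = (1, 0, 0, 0)ᵀ

Let N = A − (0)·I. We want v_2 with N^2 v_2 = 0 but N^1 v_2 ≠ 0; then v_{j-1} := N · v_j for j = 2, …, 2.

Pick v_2 = (1, 0, 0, 0)ᵀ.
Then v_1 = N · v_2 = (-1, 3, 1, 1)ᵀ.

Sanity check: (A − (0)·I) v_1 = (0, 0, 0, 0)ᵀ = 0. ✓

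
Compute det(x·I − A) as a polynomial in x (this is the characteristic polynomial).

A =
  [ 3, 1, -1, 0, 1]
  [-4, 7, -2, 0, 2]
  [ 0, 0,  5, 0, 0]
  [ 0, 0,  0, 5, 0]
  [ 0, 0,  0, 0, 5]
x^5 - 25*x^4 + 250*x^3 - 1250*x^2 + 3125*x - 3125

Expanding det(x·I − A) (e.g. by cofactor expansion or by noting that A is similar to its Jordan form J, which has the same characteristic polynomial as A) gives
  χ_A(x) = x^5 - 25*x^4 + 250*x^3 - 1250*x^2 + 3125*x - 3125
which factors as (x - 5)^5. The eigenvalues (with algebraic multiplicities) are λ = 5 with multiplicity 5.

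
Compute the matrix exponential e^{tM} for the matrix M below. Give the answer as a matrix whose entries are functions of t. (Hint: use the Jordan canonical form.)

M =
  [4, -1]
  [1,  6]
e^{tM} =
  [-t*exp(5*t) + exp(5*t), -t*exp(5*t)]
  [t*exp(5*t), t*exp(5*t) + exp(5*t)]

Strategy: write M = P · J · P⁻¹ where J is a Jordan canonical form, so e^{tM} = P · e^{tJ} · P⁻¹, and e^{tJ} can be computed block-by-block.

M has Jordan form
J =
  [5, 1]
  [0, 5]
(up to reordering of blocks).

Per-block formulas:
  For a 2×2 Jordan block J_2(5): exp(t · J_2(5)) = e^(5t)·(I + t·N), where N is the 2×2 nilpotent shift.

After assembling e^{tJ} and conjugating by P, we get:

e^{tM} =
  [-t*exp(5*t) + exp(5*t), -t*exp(5*t)]
  [t*exp(5*t), t*exp(5*t) + exp(5*t)]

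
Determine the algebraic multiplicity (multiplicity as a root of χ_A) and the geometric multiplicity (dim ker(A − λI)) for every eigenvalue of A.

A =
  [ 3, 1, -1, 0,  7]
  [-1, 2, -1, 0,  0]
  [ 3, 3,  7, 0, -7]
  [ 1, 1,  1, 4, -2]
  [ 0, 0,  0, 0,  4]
λ = 4: alg = 5, geom = 2

Step 1 — factor the characteristic polynomial to read off the algebraic multiplicities:
  χ_A(x) = (x - 4)^5

Step 2 — compute geometric multiplicities via the rank-nullity identity g(λ) = n − rank(A − λI):
  rank(A − (4)·I) = 3, so dim ker(A − (4)·I) = n − 3 = 2

Summary:
  λ = 4: algebraic multiplicity = 5, geometric multiplicity = 2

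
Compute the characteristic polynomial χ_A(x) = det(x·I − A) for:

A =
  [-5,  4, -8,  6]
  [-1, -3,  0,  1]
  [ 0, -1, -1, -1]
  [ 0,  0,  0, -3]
x^4 + 12*x^3 + 54*x^2 + 108*x + 81

Expanding det(x·I − A) (e.g. by cofactor expansion or by noting that A is similar to its Jordan form J, which has the same characteristic polynomial as A) gives
  χ_A(x) = x^4 + 12*x^3 + 54*x^2 + 108*x + 81
which factors as (x + 3)^4. The eigenvalues (with algebraic multiplicities) are λ = -3 with multiplicity 4.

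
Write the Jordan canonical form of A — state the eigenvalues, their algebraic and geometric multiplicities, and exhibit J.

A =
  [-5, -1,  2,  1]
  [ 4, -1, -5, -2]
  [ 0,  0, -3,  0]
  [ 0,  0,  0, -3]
J_3(-3) ⊕ J_1(-3)

The characteristic polynomial is
  det(x·I − A) = x^4 + 12*x^3 + 54*x^2 + 108*x + 81 = (x + 3)^4

Eigenvalues and multiplicities (the geometric multiplicity of λ is n − rank(A − λI), which equals the number of Jordan blocks for λ):
  λ = -3: algebraic multiplicity = 4, geometric multiplicity = 2

Determining the block sizes for each eigenvalue:
  λ = -3: with am = 4 and gm = 2, the partition is not yet determined (e.g. several partitions of 4 into 2 parts exist). Let N = A − (-3)·I. Computing rank(N^1) = 2, rank(N^2) = 1, rank(N^3) = 0; the number of blocks of size ≥ j is rank(N^{j−1}) − rank(N^j), giving [2, 1, 1]. So we have 1 block(s) of size 3, 1 block(s) of size 1 → block sizes [3, 1]

Assembling the blocks gives a Jordan form
J =
  [-3,  1,  0,  0]
  [ 0, -3,  1,  0]
  [ 0,  0, -3,  0]
  [ 0,  0,  0, -3]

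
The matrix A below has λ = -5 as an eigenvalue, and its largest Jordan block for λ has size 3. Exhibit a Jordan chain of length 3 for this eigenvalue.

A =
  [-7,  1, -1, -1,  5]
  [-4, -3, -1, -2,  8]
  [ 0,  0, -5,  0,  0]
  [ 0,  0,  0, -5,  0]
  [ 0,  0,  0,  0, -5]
A Jordan chain for λ = -5 of length 3:
v_1 = (1, 2, 0, 0, 0)ᵀ
v_2 = (-1, -1, 0, 0, 0)ᵀ
v_3 = (0, 0, 1, 0, 0)ᵀ

Let N = A − (-5)·I. We want v_3 with N^3 v_3 = 0 but N^2 v_3 ≠ 0; then v_{j-1} := N · v_j for j = 3, …, 2.

Pick v_3 = (0, 0, 1, 0, 0)ᵀ.
Then v_2 = N · v_3 = (-1, -1, 0, 0, 0)ᵀ.
Then v_1 = N · v_2 = (1, 2, 0, 0, 0)ᵀ.

Sanity check: (A − (-5)·I) v_1 = (0, 0, 0, 0, 0)ᵀ = 0. ✓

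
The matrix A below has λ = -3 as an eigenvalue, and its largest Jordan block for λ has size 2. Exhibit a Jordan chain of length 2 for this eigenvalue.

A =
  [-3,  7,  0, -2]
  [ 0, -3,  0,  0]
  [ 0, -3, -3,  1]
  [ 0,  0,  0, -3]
A Jordan chain for λ = -3 of length 2:
v_1 = (7, 0, -3, 0)ᵀ
v_2 = (0, 1, 0, 0)ᵀ

Let N = A − (-3)·I. We want v_2 with N^2 v_2 = 0 but N^1 v_2 ≠ 0; then v_{j-1} := N · v_j for j = 2, …, 2.

Pick v_2 = (0, 1, 0, 0)ᵀ.
Then v_1 = N · v_2 = (7, 0, -3, 0)ᵀ.

Sanity check: (A − (-3)·I) v_1 = (0, 0, 0, 0)ᵀ = 0. ✓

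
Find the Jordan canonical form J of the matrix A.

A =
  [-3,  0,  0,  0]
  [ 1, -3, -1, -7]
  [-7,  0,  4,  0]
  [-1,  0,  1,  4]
J_1(-3) ⊕ J_1(-3) ⊕ J_2(4)

The characteristic polynomial is
  det(x·I − A) = x^4 - 2*x^3 - 23*x^2 + 24*x + 144 = (x - 4)^2*(x + 3)^2

Eigenvalues and multiplicities (the geometric multiplicity of λ is n − rank(A − λI), which equals the number of Jordan blocks for λ):
  λ = -3: algebraic multiplicity = 2, geometric multiplicity = 2
  λ = 4: algebraic multiplicity = 2, geometric multiplicity = 1

Determining the block sizes for each eigenvalue:
  λ = -3: gm = am = 2, so every block has size 1 → block sizes [1, 1]
  λ = 4: one block (gm = 1), so the single block has size am = 2 → block sizes [2]

Assembling the blocks gives a Jordan form
J =
  [-3,  0, 0, 0]
  [ 0, -3, 0, 0]
  [ 0,  0, 4, 1]
  [ 0,  0, 0, 4]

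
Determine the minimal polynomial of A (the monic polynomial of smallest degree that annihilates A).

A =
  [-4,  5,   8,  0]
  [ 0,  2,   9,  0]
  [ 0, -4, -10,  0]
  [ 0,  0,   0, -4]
x^3 + 12*x^2 + 48*x + 64

The characteristic polynomial is χ_A(x) = (x + 4)^4, so the eigenvalues are known. The minimal polynomial is
  m_A(x) = Π_λ (x − λ)^{k_λ}
where k_λ is the size of the *largest* Jordan block for λ (equivalently, the smallest k with (A − λI)^k v = 0 for every generalised eigenvector v of λ).

  λ = -4: largest Jordan block has size 3, contributing (x + 4)^3

So m_A(x) = (x + 4)^3 = x^3 + 12*x^2 + 48*x + 64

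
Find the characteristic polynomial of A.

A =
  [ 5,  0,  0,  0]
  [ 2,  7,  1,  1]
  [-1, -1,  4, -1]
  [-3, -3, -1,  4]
x^4 - 20*x^3 + 150*x^2 - 500*x + 625

Expanding det(x·I − A) (e.g. by cofactor expansion or by noting that A is similar to its Jordan form J, which has the same characteristic polynomial as A) gives
  χ_A(x) = x^4 - 20*x^3 + 150*x^2 - 500*x + 625
which factors as (x - 5)^4. The eigenvalues (with algebraic multiplicities) are λ = 5 with multiplicity 4.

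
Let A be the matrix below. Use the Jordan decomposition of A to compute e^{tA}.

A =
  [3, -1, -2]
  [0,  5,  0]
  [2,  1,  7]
e^{tA} =
  [-2*t*exp(5*t) + exp(5*t), -t*exp(5*t), -2*t*exp(5*t)]
  [0, exp(5*t), 0]
  [2*t*exp(5*t), t*exp(5*t), 2*t*exp(5*t) + exp(5*t)]

Strategy: write A = P · J · P⁻¹ where J is a Jordan canonical form, so e^{tA} = P · e^{tJ} · P⁻¹, and e^{tJ} can be computed block-by-block.

A has Jordan form
J =
  [5, 1, 0]
  [0, 5, 0]
  [0, 0, 5]
(up to reordering of blocks).

Per-block formulas:
  For a 2×2 Jordan block J_2(5): exp(t · J_2(5)) = e^(5t)·(I + t·N), where N is the 2×2 nilpotent shift.
  For a 1×1 block at λ = 5: exp(t · [5]) = [e^(5t)].

After assembling e^{tJ} and conjugating by P, we get:

e^{tA} =
  [-2*t*exp(5*t) + exp(5*t), -t*exp(5*t), -2*t*exp(5*t)]
  [0, exp(5*t), 0]
  [2*t*exp(5*t), t*exp(5*t), 2*t*exp(5*t) + exp(5*t)]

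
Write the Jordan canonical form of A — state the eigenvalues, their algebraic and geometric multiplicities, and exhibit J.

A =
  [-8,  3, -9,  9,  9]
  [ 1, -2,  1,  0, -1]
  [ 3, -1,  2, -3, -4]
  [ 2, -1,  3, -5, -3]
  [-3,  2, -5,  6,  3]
J_3(-2) ⊕ J_1(-2) ⊕ J_1(-2)

The characteristic polynomial is
  det(x·I − A) = x^5 + 10*x^4 + 40*x^3 + 80*x^2 + 80*x + 32 = (x + 2)^5

Eigenvalues and multiplicities (the geometric multiplicity of λ is n − rank(A − λI), which equals the number of Jordan blocks for λ):
  λ = -2: algebraic multiplicity = 5, geometric multiplicity = 3

Determining the block sizes for each eigenvalue:
  λ = -2: with am = 5 and gm = 3, the partition is not yet determined (e.g. several partitions of 5 into 3 parts exist). Let N = A − (-2)·I. Computing rank(N^1) = 2, rank(N^2) = 1, rank(N^3) = 0; the number of blocks of size ≥ j is rank(N^{j−1}) − rank(N^j), giving [3, 1, 1]. So we have 1 block(s) of size 3, 2 block(s) of size 1 → block sizes [3, 1, 1]

Assembling the blocks gives a Jordan form
J =
  [-2,  1,  0,  0,  0]
  [ 0, -2,  1,  0,  0]
  [ 0,  0, -2,  0,  0]
  [ 0,  0,  0, -2,  0]
  [ 0,  0,  0,  0, -2]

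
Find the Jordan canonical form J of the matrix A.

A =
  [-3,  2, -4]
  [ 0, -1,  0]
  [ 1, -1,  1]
J_2(-1) ⊕ J_1(-1)

The characteristic polynomial is
  det(x·I − A) = x^3 + 3*x^2 + 3*x + 1 = (x + 1)^3

Eigenvalues and multiplicities (the geometric multiplicity of λ is n − rank(A − λI), which equals the number of Jordan blocks for λ):
  λ = -1: algebraic multiplicity = 3, geometric multiplicity = 2

Determining the block sizes for each eigenvalue:
  λ = -1: 2 blocks summing to 3 forces exactly one block of size 2 and the rest size 1 → block sizes [2, 1]

Assembling the blocks gives a Jordan form
J =
  [-1,  1,  0]
  [ 0, -1,  0]
  [ 0,  0, -1]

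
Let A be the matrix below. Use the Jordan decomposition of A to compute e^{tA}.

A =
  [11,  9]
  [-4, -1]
e^{tA} =
  [6*t*exp(5*t) + exp(5*t), 9*t*exp(5*t)]
  [-4*t*exp(5*t), -6*t*exp(5*t) + exp(5*t)]

Strategy: write A = P · J · P⁻¹ where J is a Jordan canonical form, so e^{tA} = P · e^{tJ} · P⁻¹, and e^{tJ} can be computed block-by-block.

A has Jordan form
J =
  [5, 1]
  [0, 5]
(up to reordering of blocks).

Per-block formulas:
  For a 2×2 Jordan block J_2(5): exp(t · J_2(5)) = e^(5t)·(I + t·N), where N is the 2×2 nilpotent shift.

After assembling e^{tJ} and conjugating by P, we get:

e^{tA} =
  [6*t*exp(5*t) + exp(5*t), 9*t*exp(5*t)]
  [-4*t*exp(5*t), -6*t*exp(5*t) + exp(5*t)]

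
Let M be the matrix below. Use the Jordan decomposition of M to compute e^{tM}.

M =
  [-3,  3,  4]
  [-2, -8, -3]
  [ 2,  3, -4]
e^{tM} =
  [3*t^2*exp(-5*t) + 2*t*exp(-5*t) + exp(-5*t), 9*t^2*exp(-5*t)/2 + 3*t*exp(-5*t), 3*t^2*exp(-5*t)/2 + 4*t*exp(-5*t)]
  [-2*t^2*exp(-5*t) - 2*t*exp(-5*t), -3*t^2*exp(-5*t) - 3*t*exp(-5*t) + exp(-5*t), -t^2*exp(-5*t) - 3*t*exp(-5*t)]
  [2*t*exp(-5*t), 3*t*exp(-5*t), t*exp(-5*t) + exp(-5*t)]

Strategy: write M = P · J · P⁻¹ where J is a Jordan canonical form, so e^{tM} = P · e^{tJ} · P⁻¹, and e^{tJ} can be computed block-by-block.

M has Jordan form
J =
  [-5,  1,  0]
  [ 0, -5,  1]
  [ 0,  0, -5]
(up to reordering of blocks).

Per-block formulas:
  For a 3×3 Jordan block J_3(-5): exp(t · J_3(-5)) = e^(-5t)·(I + t·N + (t^2/2)·N^2), where N is the 3×3 nilpotent shift.

After assembling e^{tJ} and conjugating by P, we get:

e^{tM} =
  [3*t^2*exp(-5*t) + 2*t*exp(-5*t) + exp(-5*t), 9*t^2*exp(-5*t)/2 + 3*t*exp(-5*t), 3*t^2*exp(-5*t)/2 + 4*t*exp(-5*t)]
  [-2*t^2*exp(-5*t) - 2*t*exp(-5*t), -3*t^2*exp(-5*t) - 3*t*exp(-5*t) + exp(-5*t), -t^2*exp(-5*t) - 3*t*exp(-5*t)]
  [2*t*exp(-5*t), 3*t*exp(-5*t), t*exp(-5*t) + exp(-5*t)]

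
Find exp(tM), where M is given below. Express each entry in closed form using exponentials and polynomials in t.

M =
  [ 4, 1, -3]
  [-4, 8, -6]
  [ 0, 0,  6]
e^{tM} =
  [-2*t*exp(6*t) + exp(6*t), t*exp(6*t), -3*t*exp(6*t)]
  [-4*t*exp(6*t), 2*t*exp(6*t) + exp(6*t), -6*t*exp(6*t)]
  [0, 0, exp(6*t)]

Strategy: write M = P · J · P⁻¹ where J is a Jordan canonical form, so e^{tM} = P · e^{tJ} · P⁻¹, and e^{tJ} can be computed block-by-block.

M has Jordan form
J =
  [6, 1, 0]
  [0, 6, 0]
  [0, 0, 6]
(up to reordering of blocks).

Per-block formulas:
  For a 2×2 Jordan block J_2(6): exp(t · J_2(6)) = e^(6t)·(I + t·N), where N is the 2×2 nilpotent shift.
  For a 1×1 block at λ = 6: exp(t · [6]) = [e^(6t)].

After assembling e^{tJ} and conjugating by P, we get:

e^{tM} =
  [-2*t*exp(6*t) + exp(6*t), t*exp(6*t), -3*t*exp(6*t)]
  [-4*t*exp(6*t), 2*t*exp(6*t) + exp(6*t), -6*t*exp(6*t)]
  [0, 0, exp(6*t)]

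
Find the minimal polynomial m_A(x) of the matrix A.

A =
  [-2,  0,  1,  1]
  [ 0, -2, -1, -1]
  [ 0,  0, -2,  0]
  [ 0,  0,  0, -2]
x^2 + 4*x + 4

The characteristic polynomial is χ_A(x) = (x + 2)^4, so the eigenvalues are known. The minimal polynomial is
  m_A(x) = Π_λ (x − λ)^{k_λ}
where k_λ is the size of the *largest* Jordan block for λ (equivalently, the smallest k with (A − λI)^k v = 0 for every generalised eigenvector v of λ).

  λ = -2: largest Jordan block has size 2, contributing (x + 2)^2

So m_A(x) = (x + 2)^2 = x^2 + 4*x + 4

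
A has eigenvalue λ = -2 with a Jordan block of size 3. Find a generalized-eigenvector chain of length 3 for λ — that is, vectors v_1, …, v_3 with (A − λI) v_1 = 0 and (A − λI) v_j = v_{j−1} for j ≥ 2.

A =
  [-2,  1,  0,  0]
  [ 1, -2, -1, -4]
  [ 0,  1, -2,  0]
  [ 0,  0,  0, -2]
A Jordan chain for λ = -2 of length 3:
v_1 = (1, 0, 1, 0)ᵀ
v_2 = (0, 1, 0, 0)ᵀ
v_3 = (1, 0, 0, 0)ᵀ

Let N = A − (-2)·I. We want v_3 with N^3 v_3 = 0 but N^2 v_3 ≠ 0; then v_{j-1} := N · v_j for j = 3, …, 2.

Pick v_3 = (1, 0, 0, 0)ᵀ.
Then v_2 = N · v_3 = (0, 1, 0, 0)ᵀ.
Then v_1 = N · v_2 = (1, 0, 1, 0)ᵀ.

Sanity check: (A − (-2)·I) v_1 = (0, 0, 0, 0)ᵀ = 0. ✓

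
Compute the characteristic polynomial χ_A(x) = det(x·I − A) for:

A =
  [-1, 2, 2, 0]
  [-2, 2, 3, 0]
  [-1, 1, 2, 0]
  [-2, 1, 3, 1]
x^4 - 4*x^3 + 6*x^2 - 4*x + 1

Expanding det(x·I − A) (e.g. by cofactor expansion or by noting that A is similar to its Jordan form J, which has the same characteristic polynomial as A) gives
  χ_A(x) = x^4 - 4*x^3 + 6*x^2 - 4*x + 1
which factors as (x - 1)^4. The eigenvalues (with algebraic multiplicities) are λ = 1 with multiplicity 4.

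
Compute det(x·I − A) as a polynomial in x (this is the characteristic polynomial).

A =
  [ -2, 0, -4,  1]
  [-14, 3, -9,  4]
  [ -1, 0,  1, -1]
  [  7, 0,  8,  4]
x^4 - 6*x^3 + 54*x - 81

Expanding det(x·I − A) (e.g. by cofactor expansion or by noting that A is similar to its Jordan form J, which has the same characteristic polynomial as A) gives
  χ_A(x) = x^4 - 6*x^3 + 54*x - 81
which factors as (x - 3)^3*(x + 3). The eigenvalues (with algebraic multiplicities) are λ = -3 with multiplicity 1, λ = 3 with multiplicity 3.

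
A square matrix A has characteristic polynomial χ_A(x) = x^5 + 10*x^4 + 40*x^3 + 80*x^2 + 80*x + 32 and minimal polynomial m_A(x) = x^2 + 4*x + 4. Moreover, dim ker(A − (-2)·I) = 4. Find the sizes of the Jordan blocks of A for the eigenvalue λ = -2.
Block sizes for λ = -2: [2, 1, 1, 1]

Step 1 — from the characteristic polynomial, algebraic multiplicity of λ = -2 is 5. From dim ker(A − (-2)·I) = 4, there are exactly 4 Jordan blocks for λ = -2.
Step 2 — from the minimal polynomial, the factor (x + 2)^2 tells us the largest block for λ = -2 has size 2.
Step 3 — with total size 5, 4 blocks, and largest block 2, the block sizes (in nonincreasing order) are [2, 1, 1, 1].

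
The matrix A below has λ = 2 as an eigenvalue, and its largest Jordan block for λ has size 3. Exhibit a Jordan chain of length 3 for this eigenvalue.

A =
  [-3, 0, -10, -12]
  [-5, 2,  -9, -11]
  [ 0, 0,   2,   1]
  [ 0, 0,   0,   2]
A Jordan chain for λ = 2 of length 3:
v_1 = (0, -1, 0, 0)ᵀ
v_2 = (2, 1, -1, 0)ᵀ
v_3 = (2, 0, 0, -1)ᵀ

Let N = A − (2)·I. We want v_3 with N^3 v_3 = 0 but N^2 v_3 ≠ 0; then v_{j-1} := N · v_j for j = 3, …, 2.

Pick v_3 = (2, 0, 0, -1)ᵀ.
Then v_2 = N · v_3 = (2, 1, -1, 0)ᵀ.
Then v_1 = N · v_2 = (0, -1, 0, 0)ᵀ.

Sanity check: (A − (2)·I) v_1 = (0, 0, 0, 0)ᵀ = 0. ✓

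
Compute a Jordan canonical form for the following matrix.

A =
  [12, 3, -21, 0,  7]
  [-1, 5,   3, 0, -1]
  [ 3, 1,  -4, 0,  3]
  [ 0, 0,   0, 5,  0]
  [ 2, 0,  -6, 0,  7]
J_3(5) ⊕ J_1(5) ⊕ J_1(5)

The characteristic polynomial is
  det(x·I − A) = x^5 - 25*x^4 + 250*x^3 - 1250*x^2 + 3125*x - 3125 = (x - 5)^5

Eigenvalues and multiplicities (the geometric multiplicity of λ is n − rank(A − λI), which equals the number of Jordan blocks for λ):
  λ = 5: algebraic multiplicity = 5, geometric multiplicity = 3

Determining the block sizes for each eigenvalue:
  λ = 5: with am = 5 and gm = 3, the partition is not yet determined (e.g. several partitions of 5 into 3 parts exist). Let N = A − (5)·I. Computing rank(N^1) = 2, rank(N^2) = 1, rank(N^3) = 0; the number of blocks of size ≥ j is rank(N^{j−1}) − rank(N^j), giving [3, 1, 1]. So we have 1 block(s) of size 3, 2 block(s) of size 1 → block sizes [3, 1, 1]

Assembling the blocks gives a Jordan form
J =
  [5, 1, 0, 0, 0]
  [0, 5, 1, 0, 0]
  [0, 0, 5, 0, 0]
  [0, 0, 0, 5, 0]
  [0, 0, 0, 0, 5]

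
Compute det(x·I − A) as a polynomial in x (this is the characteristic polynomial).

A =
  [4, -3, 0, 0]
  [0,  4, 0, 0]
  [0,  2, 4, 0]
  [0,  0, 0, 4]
x^4 - 16*x^3 + 96*x^2 - 256*x + 256

Expanding det(x·I − A) (e.g. by cofactor expansion or by noting that A is similar to its Jordan form J, which has the same characteristic polynomial as A) gives
  χ_A(x) = x^4 - 16*x^3 + 96*x^2 - 256*x + 256
which factors as (x - 4)^4. The eigenvalues (with algebraic multiplicities) are λ = 4 with multiplicity 4.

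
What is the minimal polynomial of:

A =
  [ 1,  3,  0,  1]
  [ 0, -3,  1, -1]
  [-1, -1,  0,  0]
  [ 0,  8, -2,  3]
x^4 - x^3

The characteristic polynomial is χ_A(x) = x^3*(x - 1), so the eigenvalues are known. The minimal polynomial is
  m_A(x) = Π_λ (x − λ)^{k_λ}
where k_λ is the size of the *largest* Jordan block for λ (equivalently, the smallest k with (A − λI)^k v = 0 for every generalised eigenvector v of λ).

  λ = 0: largest Jordan block has size 3, contributing (x − 0)^3
  λ = 1: largest Jordan block has size 1, contributing (x − 1)

So m_A(x) = x^3*(x - 1) = x^4 - x^3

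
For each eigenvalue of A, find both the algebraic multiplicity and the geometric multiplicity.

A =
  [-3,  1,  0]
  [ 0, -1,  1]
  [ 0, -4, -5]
λ = -3: alg = 3, geom = 1

Step 1 — factor the characteristic polynomial to read off the algebraic multiplicities:
  χ_A(x) = (x + 3)^3

Step 2 — compute geometric multiplicities via the rank-nullity identity g(λ) = n − rank(A − λI):
  rank(A − (-3)·I) = 2, so dim ker(A − (-3)·I) = n − 2 = 1

Summary:
  λ = -3: algebraic multiplicity = 3, geometric multiplicity = 1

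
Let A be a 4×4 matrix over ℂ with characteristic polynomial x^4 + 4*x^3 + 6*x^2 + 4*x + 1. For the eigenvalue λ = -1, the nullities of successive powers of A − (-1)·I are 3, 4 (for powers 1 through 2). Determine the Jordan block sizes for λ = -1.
Block sizes for λ = -1: [2, 1, 1]

From the dimensions of kernels of powers, the number of Jordan blocks of size at least j is d_j − d_{j−1} where d_j = dim ker(N^j) (with d_0 = 0). Computing the differences gives [3, 1].
The number of blocks of size exactly k is (#blocks of size ≥ k) − (#blocks of size ≥ k + 1), so the partition is: 2 block(s) of size 1, 1 block(s) of size 2.
In nonincreasing order the block sizes are [2, 1, 1].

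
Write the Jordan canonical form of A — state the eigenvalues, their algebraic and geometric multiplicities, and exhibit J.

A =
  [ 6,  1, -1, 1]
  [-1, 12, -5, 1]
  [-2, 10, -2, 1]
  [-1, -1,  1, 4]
J_3(5) ⊕ J_1(5)

The characteristic polynomial is
  det(x·I − A) = x^4 - 20*x^3 + 150*x^2 - 500*x + 625 = (x - 5)^4

Eigenvalues and multiplicities (the geometric multiplicity of λ is n − rank(A − λI), which equals the number of Jordan blocks for λ):
  λ = 5: algebraic multiplicity = 4, geometric multiplicity = 2

Determining the block sizes for each eigenvalue:
  λ = 5: with am = 4 and gm = 2, the partition is not yet determined (e.g. several partitions of 4 into 2 parts exist). Let N = A − (5)·I. Computing rank(N^1) = 2, rank(N^2) = 1, rank(N^3) = 0; the number of blocks of size ≥ j is rank(N^{j−1}) − rank(N^j), giving [2, 1, 1]. So we have 1 block(s) of size 3, 1 block(s) of size 1 → block sizes [3, 1]

Assembling the blocks gives a Jordan form
J =
  [5, 1, 0, 0]
  [0, 5, 1, 0]
  [0, 0, 5, 0]
  [0, 0, 0, 5]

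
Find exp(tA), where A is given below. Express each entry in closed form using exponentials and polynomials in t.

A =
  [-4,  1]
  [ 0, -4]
e^{tA} =
  [exp(-4*t), t*exp(-4*t)]
  [0, exp(-4*t)]

Strategy: write A = P · J · P⁻¹ where J is a Jordan canonical form, so e^{tA} = P · e^{tJ} · P⁻¹, and e^{tJ} can be computed block-by-block.

A has Jordan form
J =
  [-4,  1]
  [ 0, -4]
(up to reordering of blocks).

Per-block formulas:
  For a 2×2 Jordan block J_2(-4): exp(t · J_2(-4)) = e^(-4t)·(I + t·N), where N is the 2×2 nilpotent shift.

After assembling e^{tJ} and conjugating by P, we get:

e^{tA} =
  [exp(-4*t), t*exp(-4*t)]
  [0, exp(-4*t)]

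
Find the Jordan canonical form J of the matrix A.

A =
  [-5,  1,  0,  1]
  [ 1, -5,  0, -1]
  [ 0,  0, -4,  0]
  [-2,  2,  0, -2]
J_2(-4) ⊕ J_1(-4) ⊕ J_1(-4)

The characteristic polynomial is
  det(x·I − A) = x^4 + 16*x^3 + 96*x^2 + 256*x + 256 = (x + 4)^4

Eigenvalues and multiplicities (the geometric multiplicity of λ is n − rank(A − λI), which equals the number of Jordan blocks for λ):
  λ = -4: algebraic multiplicity = 4, geometric multiplicity = 3

Determining the block sizes for each eigenvalue:
  λ = -4: 3 blocks summing to 4 forces exactly one block of size 2 and the rest size 1 → block sizes [2, 1, 1]

Assembling the blocks gives a Jordan form
J =
  [-4,  1,  0,  0]
  [ 0, -4,  0,  0]
  [ 0,  0, -4,  0]
  [ 0,  0,  0, -4]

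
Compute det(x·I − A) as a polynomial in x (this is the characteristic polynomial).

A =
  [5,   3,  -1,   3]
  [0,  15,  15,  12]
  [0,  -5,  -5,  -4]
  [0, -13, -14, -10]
x^4 - 5*x^3

Expanding det(x·I − A) (e.g. by cofactor expansion or by noting that A is similar to its Jordan form J, which has the same characteristic polynomial as A) gives
  χ_A(x) = x^4 - 5*x^3
which factors as x^3*(x - 5). The eigenvalues (with algebraic multiplicities) are λ = 0 with multiplicity 3, λ = 5 with multiplicity 1.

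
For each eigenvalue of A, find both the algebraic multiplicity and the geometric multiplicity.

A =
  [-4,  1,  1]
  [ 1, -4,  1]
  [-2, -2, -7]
λ = -5: alg = 3, geom = 2

Step 1 — factor the characteristic polynomial to read off the algebraic multiplicities:
  χ_A(x) = (x + 5)^3

Step 2 — compute geometric multiplicities via the rank-nullity identity g(λ) = n − rank(A − λI):
  rank(A − (-5)·I) = 1, so dim ker(A − (-5)·I) = n − 1 = 2

Summary:
  λ = -5: algebraic multiplicity = 3, geometric multiplicity = 2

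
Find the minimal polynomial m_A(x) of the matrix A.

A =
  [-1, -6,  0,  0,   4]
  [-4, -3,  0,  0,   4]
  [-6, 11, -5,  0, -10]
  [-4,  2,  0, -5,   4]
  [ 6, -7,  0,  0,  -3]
x^3 + 7*x^2 - 5*x - 75

The characteristic polynomial is χ_A(x) = (x - 3)*(x + 5)^4, so the eigenvalues are known. The minimal polynomial is
  m_A(x) = Π_λ (x − λ)^{k_λ}
where k_λ is the size of the *largest* Jordan block for λ (equivalently, the smallest k with (A − λI)^k v = 0 for every generalised eigenvector v of λ).

  λ = -5: largest Jordan block has size 2, contributing (x + 5)^2
  λ = 3: largest Jordan block has size 1, contributing (x − 3)

So m_A(x) = (x - 3)*(x + 5)^2 = x^3 + 7*x^2 - 5*x - 75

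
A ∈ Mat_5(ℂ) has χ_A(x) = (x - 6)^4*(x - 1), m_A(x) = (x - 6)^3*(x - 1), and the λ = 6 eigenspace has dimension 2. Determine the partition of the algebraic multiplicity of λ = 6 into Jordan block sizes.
Block sizes for λ = 6: [3, 1]

Step 1 — from the characteristic polynomial, algebraic multiplicity of λ = 6 is 4. From dim ker(A − (6)·I) = 2, there are exactly 2 Jordan blocks for λ = 6.
Step 2 — from the minimal polynomial, the factor (x − 6)^3 tells us the largest block for λ = 6 has size 3.
Step 3 — with total size 4, 2 blocks, and largest block 3, the block sizes (in nonincreasing order) are [3, 1].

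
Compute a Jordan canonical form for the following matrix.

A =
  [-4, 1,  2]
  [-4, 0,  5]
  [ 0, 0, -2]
J_3(-2)

The characteristic polynomial is
  det(x·I − A) = x^3 + 6*x^2 + 12*x + 8 = (x + 2)^3

Eigenvalues and multiplicities (the geometric multiplicity of λ is n − rank(A − λI), which equals the number of Jordan blocks for λ):
  λ = -2: algebraic multiplicity = 3, geometric multiplicity = 1

Determining the block sizes for each eigenvalue:
  λ = -2: one block (gm = 1), so the single block has size am = 3 → block sizes [3]

Assembling the blocks gives a Jordan form
J =
  [-2,  1,  0]
  [ 0, -2,  1]
  [ 0,  0, -2]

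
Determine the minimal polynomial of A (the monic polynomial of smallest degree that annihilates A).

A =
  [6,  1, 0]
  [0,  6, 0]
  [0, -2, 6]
x^2 - 12*x + 36

The characteristic polynomial is χ_A(x) = (x - 6)^3, so the eigenvalues are known. The minimal polynomial is
  m_A(x) = Π_λ (x − λ)^{k_λ}
where k_λ is the size of the *largest* Jordan block for λ (equivalently, the smallest k with (A − λI)^k v = 0 for every generalised eigenvector v of λ).

  λ = 6: largest Jordan block has size 2, contributing (x − 6)^2

So m_A(x) = (x - 6)^2 = x^2 - 12*x + 36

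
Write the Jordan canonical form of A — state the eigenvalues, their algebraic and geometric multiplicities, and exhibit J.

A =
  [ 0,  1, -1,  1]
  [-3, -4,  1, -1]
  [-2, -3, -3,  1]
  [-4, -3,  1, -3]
J_2(-3) ⊕ J_1(-2) ⊕ J_1(-2)

The characteristic polynomial is
  det(x·I − A) = x^4 + 10*x^3 + 37*x^2 + 60*x + 36 = (x + 2)^2*(x + 3)^2

Eigenvalues and multiplicities (the geometric multiplicity of λ is n − rank(A − λI), which equals the number of Jordan blocks for λ):
  λ = -3: algebraic multiplicity = 2, geometric multiplicity = 1
  λ = -2: algebraic multiplicity = 2, geometric multiplicity = 2

Determining the block sizes for each eigenvalue:
  λ = -3: one block (gm = 1), so the single block has size am = 2 → block sizes [2]
  λ = -2: gm = am = 2, so every block has size 1 → block sizes [1, 1]

Assembling the blocks gives a Jordan form
J =
  [-3,  1,  0,  0]
  [ 0, -3,  0,  0]
  [ 0,  0, -2,  0]
  [ 0,  0,  0, -2]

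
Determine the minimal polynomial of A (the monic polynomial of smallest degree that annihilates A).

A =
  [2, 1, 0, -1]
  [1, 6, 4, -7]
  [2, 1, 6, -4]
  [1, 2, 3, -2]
x^3 - 9*x^2 + 27*x - 27

The characteristic polynomial is χ_A(x) = (x - 3)^4, so the eigenvalues are known. The minimal polynomial is
  m_A(x) = Π_λ (x − λ)^{k_λ}
where k_λ is the size of the *largest* Jordan block for λ (equivalently, the smallest k with (A − λI)^k v = 0 for every generalised eigenvector v of λ).

  λ = 3: largest Jordan block has size 3, contributing (x − 3)^3

So m_A(x) = (x - 3)^3 = x^3 - 9*x^2 + 27*x - 27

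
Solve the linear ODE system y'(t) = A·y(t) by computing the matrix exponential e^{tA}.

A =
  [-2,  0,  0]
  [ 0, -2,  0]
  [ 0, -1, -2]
e^{tA} =
  [exp(-2*t), 0, 0]
  [0, exp(-2*t), 0]
  [0, -t*exp(-2*t), exp(-2*t)]

Strategy: write A = P · J · P⁻¹ where J is a Jordan canonical form, so e^{tA} = P · e^{tJ} · P⁻¹, and e^{tJ} can be computed block-by-block.

A has Jordan form
J =
  [-2,  1,  0]
  [ 0, -2,  0]
  [ 0,  0, -2]
(up to reordering of blocks).

Per-block formulas:
  For a 1×1 block at λ = -2: exp(t · [-2]) = [e^(-2t)].
  For a 2×2 Jordan block J_2(-2): exp(t · J_2(-2)) = e^(-2t)·(I + t·N), where N is the 2×2 nilpotent shift.

After assembling e^{tJ} and conjugating by P, we get:

e^{tA} =
  [exp(-2*t), 0, 0]
  [0, exp(-2*t), 0]
  [0, -t*exp(-2*t), exp(-2*t)]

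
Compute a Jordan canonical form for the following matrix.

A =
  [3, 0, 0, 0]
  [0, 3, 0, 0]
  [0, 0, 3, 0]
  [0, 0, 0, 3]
J_1(3) ⊕ J_1(3) ⊕ J_1(3) ⊕ J_1(3)

The characteristic polynomial is
  det(x·I − A) = x^4 - 12*x^3 + 54*x^2 - 108*x + 81 = (x - 3)^4

Eigenvalues and multiplicities (the geometric multiplicity of λ is n − rank(A − λI), which equals the number of Jordan blocks for λ):
  λ = 3: algebraic multiplicity = 4, geometric multiplicity = 4

Determining the block sizes for each eigenvalue:
  λ = 3: gm = am = 4, so every block has size 1 → block sizes [1, 1, 1, 1]

Assembling the blocks gives a Jordan form
J =
  [3, 0, 0, 0]
  [0, 3, 0, 0]
  [0, 0, 3, 0]
  [0, 0, 0, 3]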